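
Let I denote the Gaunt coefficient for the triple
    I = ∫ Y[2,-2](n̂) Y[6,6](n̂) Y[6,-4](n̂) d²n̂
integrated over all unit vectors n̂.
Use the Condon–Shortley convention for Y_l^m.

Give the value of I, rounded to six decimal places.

-0.076075

Checks pass: Σm=0; 14 even; l₃=6∈[4,8].
(2·2+1)(2·6+1)(2·6+1) = 845
Δ: 2! 2! 10! / 15! → 1/90090
sum: t=0:+1/69120 t=1:−1/14400 t=2:+1/69120 = -7/172800
3j²(2 6 6; 0 0 0) = Δ·Π!·Σ² = 14/715  (sign -1)
sum: t=2:+1/14515200 = 1/14515200
3j²(2 6 6; -2 6 -4) = Δ·Π!·Σ² = 2/455  (sign +1)
combine: 4πI² = 845·14/715·2/455 = 4/55
take √, sign -1: I = -0.07607531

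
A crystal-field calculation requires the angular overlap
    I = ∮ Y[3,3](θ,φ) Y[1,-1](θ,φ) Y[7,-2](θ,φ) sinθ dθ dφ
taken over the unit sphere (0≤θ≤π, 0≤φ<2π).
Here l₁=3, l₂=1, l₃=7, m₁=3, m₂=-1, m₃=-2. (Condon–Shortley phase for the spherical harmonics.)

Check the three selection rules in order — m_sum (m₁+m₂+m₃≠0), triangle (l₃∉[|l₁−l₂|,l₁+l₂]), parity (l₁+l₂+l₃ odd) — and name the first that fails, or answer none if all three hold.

triangle

m₁+m₂+m₃ = 3 − 1 − 2 = 0  ✓
triangle: |3−1|=2 ≤ l₃=7 ≤ 3+1=4  ✗
parity: l₁+l₂+l₃ = 11 is odd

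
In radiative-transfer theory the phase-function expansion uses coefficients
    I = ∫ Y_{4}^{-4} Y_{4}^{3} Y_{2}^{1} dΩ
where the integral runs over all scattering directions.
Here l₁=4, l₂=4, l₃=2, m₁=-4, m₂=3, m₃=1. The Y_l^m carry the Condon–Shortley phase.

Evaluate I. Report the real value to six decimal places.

m-sum 0 ✓  L=10 even ✓  0≤2≤8 ✓
Π(2lᵢ+1) = 9×9×5 = 405
triangle coeff Δ(4,4,2) = 1/13860
Σ_t [2,4]: t=2:+1/192 t=3:−1/36 t=4:+1/192 = -5/288
(3j)²=20/693 [(4 4 2; 0 0 0)], sign=-1
Σ_t [6,6]: t=6:+1/1440 = 1/1440
(3j)²=7/165 [(4 4 2; -4 3 1)], sign=-1
⇒ 4πI² = 60/121
I = (+1)√(60/121/(4π)) = 0.19864517

0.198645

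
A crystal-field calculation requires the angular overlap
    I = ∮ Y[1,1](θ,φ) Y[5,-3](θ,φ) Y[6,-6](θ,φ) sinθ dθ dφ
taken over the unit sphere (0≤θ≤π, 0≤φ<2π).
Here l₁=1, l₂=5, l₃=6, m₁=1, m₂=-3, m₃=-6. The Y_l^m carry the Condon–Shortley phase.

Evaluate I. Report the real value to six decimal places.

0.000000

Σmᵢ = -8 ≠ 0, so the φ-integral vanishes; I = 0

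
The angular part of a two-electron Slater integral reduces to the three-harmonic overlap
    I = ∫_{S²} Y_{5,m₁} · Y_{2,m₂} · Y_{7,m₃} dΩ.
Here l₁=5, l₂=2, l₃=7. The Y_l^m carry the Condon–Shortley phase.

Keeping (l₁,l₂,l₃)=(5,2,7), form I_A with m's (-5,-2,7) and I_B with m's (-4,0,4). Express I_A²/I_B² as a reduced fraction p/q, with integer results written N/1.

91/15

Same 5,2,7: normalisation and zero-m 3j drop out of the ratio.
A: Δ: 0! 10! 4! / 15! → 1/15015; sum: t=0:+1/87091200 = 1/87091200; 3j²(5 2 7; -5 -2 7) = Δ·Π!·Σ² = 1/15  (sign +1)
B: Δ: 0! 10! 4! / 15! → 1/15015; sum: t=0:+1/1451520 = 1/1451520; 3j²(5 2 7; -4 0 4) = Δ·Π!·Σ² = 1/91  (sign -1)
I_A²/I_B² = (1/15)/(1/91) = 91/15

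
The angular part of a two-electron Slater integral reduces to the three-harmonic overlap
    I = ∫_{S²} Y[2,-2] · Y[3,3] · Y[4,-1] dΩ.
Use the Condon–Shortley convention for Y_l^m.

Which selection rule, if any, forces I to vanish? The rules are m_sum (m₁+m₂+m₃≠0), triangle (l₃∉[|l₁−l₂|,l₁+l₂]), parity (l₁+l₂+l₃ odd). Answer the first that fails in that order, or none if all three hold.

Σmᵢ = 0  ✓
l₃∈[|l₁−l₂|,l₁+l₂]=[1,5], have l₃=4  ✓
Σlᵢ = 9 ⇒ odd  ✗

parity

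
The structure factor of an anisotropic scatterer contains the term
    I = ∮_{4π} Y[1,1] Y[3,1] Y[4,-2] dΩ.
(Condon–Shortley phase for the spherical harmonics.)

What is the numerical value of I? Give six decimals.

m-sum 0 ✓  L=8 even ✓  2≤4≤4 ✓
Π(2lᵢ+1) = 3×7×9 = 189
triangle coeff Δ(1,3,4) = 1/252
Σ_t [0,0]: t=0:+1/36 = 1/36
(3j)²=4/63 [(1 3 4; 0 0 0)], sign=+1
Σ_t [0,0]: t=0:+1/96 = 1/96
(3j)²=5/84 [(1 3 4; 1 1 -2)], sign=+1
⇒ 4πI² = 5/7
I = (+1)√(5/7/(4π)) = 0.23841361

0.238414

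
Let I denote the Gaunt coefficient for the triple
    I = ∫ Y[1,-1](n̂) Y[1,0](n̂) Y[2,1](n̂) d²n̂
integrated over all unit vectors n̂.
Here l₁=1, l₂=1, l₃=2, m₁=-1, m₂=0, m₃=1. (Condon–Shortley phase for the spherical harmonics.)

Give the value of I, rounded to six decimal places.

-0.218510

m-sum 0 ✓  L=4 even ✓  0≤2≤2 ✓
Π(2lᵢ+1) = 3×3×5 = 45
triangle coeff Δ(1,1,2) = 1/30
Σ_t [0,0]: t=0:+1/1 = 1/1
(3j)²=2/15 [(1 1 2; 0 0 0)], sign=+1
Σ_t [0,0]: t=0:+1/2 = 1/2
(3j)²=1/10 [(1 1 2; -1 0 1)], sign=-1
⇒ 4πI² = 3/5
I = (-1)√(3/5/(4π)) = -0.21850969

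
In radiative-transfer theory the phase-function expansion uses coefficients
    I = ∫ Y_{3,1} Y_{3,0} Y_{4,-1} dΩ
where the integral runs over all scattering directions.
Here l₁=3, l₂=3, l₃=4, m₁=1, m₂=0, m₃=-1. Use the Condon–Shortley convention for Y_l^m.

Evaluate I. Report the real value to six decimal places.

Rules hold: Σm=0, L=10 even, 0≤4≤6.
N = 7·7·9 = 441
Δ = 2!·4!·4!/11! = 1/34650
Racah Σ t=0..2: t=0:+1/72 t=1:−1/16 t=2:+1/72 = -5/144
⇒ 3j(3 3 4; 0 0 0)² = 2/77, sgn -1
Racah Σ t=0..2: t=0:+1/48 t=1:−1/24 t=2:+1/288 = -5/288
⇒ 3j(3 3 4; 1 0 -1)² = 5/462, sgn +1
4πI² = N·(3j₀)²·(3jₘ)² = 15/121
I = -1·√(0.123967/4π) = -0.09932258

-0.099323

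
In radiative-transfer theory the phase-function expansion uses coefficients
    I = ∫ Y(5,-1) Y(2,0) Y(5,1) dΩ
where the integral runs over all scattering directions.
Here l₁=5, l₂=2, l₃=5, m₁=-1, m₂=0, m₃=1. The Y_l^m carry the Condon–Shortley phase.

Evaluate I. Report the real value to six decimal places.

Checks pass: Σm=0; 12 even; l₃=5∈[3,7].
(2·5+1)(2·2+1)(2·5+1) = 605
Δ: 2! 8! 2! / 13! → 1/38610
sum: t=0:+1/2880 t=1:−1/576 t=2:+1/2880 = -1/960
3j²(5 2 5; 0 0 0) = Δ·Π!·Σ² = 10/429  (sign +1)
sum: t=0:+1/5760 t=1:−1/720 t=2:+1/2304 = -1/1280
3j²(5 2 5; -1 0 1) = Δ·Π!·Σ² = 27/1430  (sign -1)
combine: 4πI² = 605·10/429·27/1430 = 45/169
take √, sign -1: I = -0.14556534

-0.145565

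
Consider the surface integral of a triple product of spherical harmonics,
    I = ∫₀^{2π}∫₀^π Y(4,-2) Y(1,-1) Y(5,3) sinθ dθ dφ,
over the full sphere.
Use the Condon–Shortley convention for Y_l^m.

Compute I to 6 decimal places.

Rules hold: Σm=0, L=10 even, 3≤5≤5.
N = 9·3·11 = 297
Δ = 0!·8!·2!/11! = 1/495
Racah Σ t=0..0: t=0:+1/576 = 1/576
⇒ 3j(4 1 5; 0 0 0)² = 5/99, sgn -1
Racah Σ t=0..0: t=0:+1/2880 = 1/2880
⇒ 3j(4 1 5; -2 -1 3)² = 28/495, sgn +1
4πI² = N·(3j₀)²·(3jₘ)² = 28/33
I = -1·√(0.848485/4π) = -0.25984664

-0.259847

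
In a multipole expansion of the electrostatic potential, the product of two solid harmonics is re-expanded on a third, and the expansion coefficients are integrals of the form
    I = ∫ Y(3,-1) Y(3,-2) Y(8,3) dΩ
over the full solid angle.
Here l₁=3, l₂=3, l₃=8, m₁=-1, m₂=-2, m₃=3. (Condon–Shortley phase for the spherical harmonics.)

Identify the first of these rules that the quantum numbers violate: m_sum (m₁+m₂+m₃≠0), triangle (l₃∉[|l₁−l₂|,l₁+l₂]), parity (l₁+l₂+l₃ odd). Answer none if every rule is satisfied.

triangle

azimuthal sum: -1 − 2 + 3 = 0  ✓
0 ≤ 8 ≤ 6 (triangle on l)  ✗
L = 3 + 3 + 8 = 14 (even)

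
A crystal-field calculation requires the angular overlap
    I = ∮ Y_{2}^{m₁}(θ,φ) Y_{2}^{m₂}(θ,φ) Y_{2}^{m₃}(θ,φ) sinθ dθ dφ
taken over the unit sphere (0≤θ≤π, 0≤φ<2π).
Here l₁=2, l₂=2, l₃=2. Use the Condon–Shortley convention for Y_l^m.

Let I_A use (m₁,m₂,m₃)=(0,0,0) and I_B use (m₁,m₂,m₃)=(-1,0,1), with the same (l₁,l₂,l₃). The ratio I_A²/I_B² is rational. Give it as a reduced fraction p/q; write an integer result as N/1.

4/1

l's match ⇒ only the (l;m) 3-j factors differ between A and B.
A: triangle coeff Δ(2,2,2) = 1/630; Σ_t [0,2]: t=0:+1/8 t=1:−1/1 t=2:+1/8 = -3/4; (3j)²=2/35 [(2 2 2; 0 0 0)], sign=-1
B: triangle coeff Δ(2,2,2) = 1/630; Σ_t [1,2]: t=1:−1/2 t=2:+1/4 = -1/4; (3j)²=1/70 [(2 2 2; -1 0 1)], sign=+1
I_A²/I_B² = (2/35)/(1/70) = 4/1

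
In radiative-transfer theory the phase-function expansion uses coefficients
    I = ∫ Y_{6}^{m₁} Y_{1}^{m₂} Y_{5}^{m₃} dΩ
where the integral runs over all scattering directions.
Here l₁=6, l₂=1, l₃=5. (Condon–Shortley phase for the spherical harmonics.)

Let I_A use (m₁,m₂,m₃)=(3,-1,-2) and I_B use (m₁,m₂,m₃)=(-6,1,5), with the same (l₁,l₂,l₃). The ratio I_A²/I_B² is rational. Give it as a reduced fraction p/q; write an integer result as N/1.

l's match ⇒ only the (l;m) 3-j factors differ between A and B.
A: triangle coeff Δ(6,1,5) = 1/858; Σ_t [0,0]: t=0:+1/60480 = 1/60480; (3j)²=6/143 [(6 1 5; 3 -1 -2)], sign=-1
B: triangle coeff Δ(6,1,5) = 1/858; Σ_t [2,2]: t=2:+1/7257600 = 1/7257600; (3j)²=1/13 [(6 1 5; -6 1 5)], sign=+1
I_A²/I_B² = (6/143)/(1/13) = 6/11

6/11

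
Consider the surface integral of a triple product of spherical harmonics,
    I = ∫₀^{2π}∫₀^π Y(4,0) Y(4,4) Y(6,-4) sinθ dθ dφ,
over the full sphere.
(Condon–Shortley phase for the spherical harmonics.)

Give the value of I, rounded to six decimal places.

-0.190852

Rules hold: Σm=0, L=14 even, 0≤6≤8.
N = 9·9·13 = 1053
Δ = 2!·6!·6!/15! = 1/1261260
Racah Σ t=0..2: t=0:+1/4608 t=1:−1/1296 t=2:+1/4608 = -7/20736
⇒ 3j(4 4 6; 0 0 0)² = 20/1287, sgn -1
Racah Σ t=2..2: t=2:+1/69120 = 1/69120
⇒ 3j(4 4 6; 0 4 -4)² = 4/143, sgn +1
4πI² = N·(3j₀)²·(3jₘ)² = 720/1573
I = -1·√(0.457724/4π) = -0.19085211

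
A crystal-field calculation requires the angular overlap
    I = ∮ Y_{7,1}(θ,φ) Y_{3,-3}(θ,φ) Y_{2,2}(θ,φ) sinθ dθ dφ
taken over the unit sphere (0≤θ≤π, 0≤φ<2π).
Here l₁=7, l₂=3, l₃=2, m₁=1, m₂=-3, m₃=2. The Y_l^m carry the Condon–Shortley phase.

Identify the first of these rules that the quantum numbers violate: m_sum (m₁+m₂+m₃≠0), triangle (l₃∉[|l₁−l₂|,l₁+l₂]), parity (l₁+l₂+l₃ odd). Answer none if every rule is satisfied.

m₁+m₂+m₃ = 1 − 3 + 2 = 0  ✓
triangle: |7−3|=4 ≤ l₃=2 ≤ 7+3=10  ✗
parity: l₁+l₂+l₃ = 12 is even

triangle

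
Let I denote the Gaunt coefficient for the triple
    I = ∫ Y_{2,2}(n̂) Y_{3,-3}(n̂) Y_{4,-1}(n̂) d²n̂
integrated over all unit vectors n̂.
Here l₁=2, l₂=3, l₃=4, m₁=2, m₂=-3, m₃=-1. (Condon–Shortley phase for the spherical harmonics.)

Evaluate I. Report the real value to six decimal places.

0.000000

Σmᵢ = -2 ≠ 0, so the φ-integral vanishes; I = 0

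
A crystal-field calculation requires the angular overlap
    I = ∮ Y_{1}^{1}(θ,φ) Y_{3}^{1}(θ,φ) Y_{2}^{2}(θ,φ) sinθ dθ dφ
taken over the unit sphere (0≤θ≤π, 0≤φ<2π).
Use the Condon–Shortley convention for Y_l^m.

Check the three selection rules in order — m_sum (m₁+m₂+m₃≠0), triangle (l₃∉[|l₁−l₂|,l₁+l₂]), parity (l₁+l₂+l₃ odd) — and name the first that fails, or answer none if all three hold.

m₁+m₂+m₃ = 1 + 1 + 2 = 4  ✗
triangle: |1−3|=2 ≤ l₃=2 ≤ 1+3=4
parity: l₁+l₂+l₃ = 6 is even

m_sum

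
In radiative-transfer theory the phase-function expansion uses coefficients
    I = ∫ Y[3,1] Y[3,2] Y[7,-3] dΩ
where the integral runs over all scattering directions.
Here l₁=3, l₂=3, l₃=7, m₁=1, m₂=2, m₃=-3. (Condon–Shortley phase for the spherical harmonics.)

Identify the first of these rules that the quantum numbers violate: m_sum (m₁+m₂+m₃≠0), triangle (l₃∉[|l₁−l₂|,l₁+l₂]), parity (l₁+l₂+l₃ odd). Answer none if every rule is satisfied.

m₁+m₂+m₃ = 1 + 2 − 3 = 0  ✓
triangle: |3−3|=0 ≤ l₃=7 ≤ 3+3=6  ✗
parity: l₁+l₂+l₃ = 13 is odd

triangle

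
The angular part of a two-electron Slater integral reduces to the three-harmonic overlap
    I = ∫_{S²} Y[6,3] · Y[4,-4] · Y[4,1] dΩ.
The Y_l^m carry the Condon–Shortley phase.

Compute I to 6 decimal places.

Checks pass: Σm=0; 14 even; l₃=4∈[2,10].
(2·6+1)(2·4+1)(2·4+1) = 1053
Δ: 6! 6! 2! / 15! → 1/1261260
sum: t=2:+1/4608 t=3:−1/1296 t=4:+1/4608 = -7/20736
3j²(6 4 4; 0 0 0) = Δ·Π!·Σ² = 20/1287  (sign -1)
sum: t=0:+1/51840 = 1/51840
3j²(6 4 4; 3 -4 1) = Δ·Π!·Σ² = 8/429  (sign -1)
combine: 4πI² = 1053·20/1287·8/429 = 480/1573
take √, sign +1: I = 0.15583009

0.155830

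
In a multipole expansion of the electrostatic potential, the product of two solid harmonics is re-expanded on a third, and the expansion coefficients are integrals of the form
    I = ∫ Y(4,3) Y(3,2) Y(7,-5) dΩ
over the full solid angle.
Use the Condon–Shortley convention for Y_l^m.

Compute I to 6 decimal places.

-0.268170

Rules hold: Σm=0, L=14 even, 1≤7≤7.
N = 9·7·15 = 945
Δ = 0!·8!·6!/15! = 1/45045
Racah Σ t=0..0: t=0:+1/20736 = 1/20736
⇒ 3j(4 3 7; 0 0 0)² = 35/1287, sgn -1
Racah Σ t=0..0: t=0:+1/604800 = 1/604800
⇒ 3j(4 3 7; 3 2 -5)² = 16/455, sgn +1
4πI² = N·(3j₀)²·(3jₘ)² = 1680/1859
I = -1·√(0.903712/4π) = -0.26816989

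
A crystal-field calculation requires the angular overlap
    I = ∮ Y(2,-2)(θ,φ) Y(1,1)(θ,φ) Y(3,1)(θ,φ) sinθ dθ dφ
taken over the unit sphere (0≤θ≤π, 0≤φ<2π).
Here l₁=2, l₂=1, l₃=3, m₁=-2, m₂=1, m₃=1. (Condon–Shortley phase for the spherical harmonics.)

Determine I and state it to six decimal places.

Rules hold: Σm=0, L=6 even, 1≤3≤3.
N = 5·3·7 = 105
Δ = 0!·4!·2!/7! = 1/105
Racah Σ t=0..0: t=0:+1/4 = 1/4
⇒ 3j(2 1 3; 0 0 0)² = 3/35, sgn -1
Racah Σ t=0..0: t=0:+1/48 = 1/48
⇒ 3j(2 1 3; -2 1 1)² = 1/105, sgn +1
4πI² = N·(3j₀)²·(3jₘ)² = 3/35
I = -1·√(0.0857143/4π) = -0.08258890

-0.082589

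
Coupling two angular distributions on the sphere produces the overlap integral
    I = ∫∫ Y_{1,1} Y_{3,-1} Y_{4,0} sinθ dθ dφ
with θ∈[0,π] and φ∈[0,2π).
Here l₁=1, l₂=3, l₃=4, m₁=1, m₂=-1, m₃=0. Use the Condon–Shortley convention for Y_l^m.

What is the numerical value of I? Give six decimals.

Rules hold: Σm=0, L=8 even, 2≤4≤4.
N = 3·7·9 = 189
Δ = 0!·2!·6!/9! = 1/252
Racah Σ t=0..0: t=0:+1/36 = 1/36
⇒ 3j(1 3 4; 0 0 0)² = 4/63, sgn +1
Racah Σ t=0..0: t=0:+1/96 = 1/96
⇒ 3j(1 3 4; 1 -1 0)² = 1/42, sgn +1
4πI² = N·(3j₀)²·(3jₘ)² = 2/7
I = +1·√(0.285714/4π) = 0.15078601

0.150786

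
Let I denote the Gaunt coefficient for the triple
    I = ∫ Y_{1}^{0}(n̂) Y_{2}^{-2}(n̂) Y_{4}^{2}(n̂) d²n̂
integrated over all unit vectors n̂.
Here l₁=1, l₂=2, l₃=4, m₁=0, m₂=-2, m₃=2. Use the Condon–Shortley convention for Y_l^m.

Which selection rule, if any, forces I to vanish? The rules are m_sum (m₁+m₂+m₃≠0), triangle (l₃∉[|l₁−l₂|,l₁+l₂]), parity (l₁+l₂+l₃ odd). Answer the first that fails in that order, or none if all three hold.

azimuthal sum: 0 − 2 + 2 = 0  ✓
1 ≤ 4 ≤ 3 (triangle on l)  ✗
L = 1 + 2 + 4 = 7 (odd)

triangle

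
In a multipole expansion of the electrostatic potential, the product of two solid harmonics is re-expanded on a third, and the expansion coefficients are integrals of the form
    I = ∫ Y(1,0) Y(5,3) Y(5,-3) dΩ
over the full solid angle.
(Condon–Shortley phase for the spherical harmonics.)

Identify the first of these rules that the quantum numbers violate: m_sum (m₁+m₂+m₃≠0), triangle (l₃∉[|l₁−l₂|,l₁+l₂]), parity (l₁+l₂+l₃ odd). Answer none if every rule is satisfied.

azimuthal sum: 0 + 3 − 3 = 0  ✓
4 ≤ 5 ≤ 6 (triangle on l)  ✓
L = 1 + 5 + 5 = 11 (odd)  ✗

parity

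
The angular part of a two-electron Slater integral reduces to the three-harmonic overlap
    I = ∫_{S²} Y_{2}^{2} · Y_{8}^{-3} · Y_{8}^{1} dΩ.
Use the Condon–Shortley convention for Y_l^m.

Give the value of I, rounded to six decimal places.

Rules hold: Σm=0, L=18 even, 6≤8≤10.
N = 5·17·17 = 1445
Δ = 2!·2!·14!/19! = 1/348840
Racah Σ t=0..2: t=0:+1/116121600 t=1:−1/25401600 t=2:+1/116121600 = -1/45158400
⇒ 3j(2 8 8; 0 0 0)² = 24/1615, sgn -1
Racah Σ t=0..0: t=0:+1/174182400 = 1/174182400
⇒ 3j(2 8 8; 2 -3 1)² = 77/3876, sgn -1
4πI² = N·(3j₀)²·(3jₘ)² = 154/361
I = +1·√(0.426593/4π) = 0.18424759

0.184248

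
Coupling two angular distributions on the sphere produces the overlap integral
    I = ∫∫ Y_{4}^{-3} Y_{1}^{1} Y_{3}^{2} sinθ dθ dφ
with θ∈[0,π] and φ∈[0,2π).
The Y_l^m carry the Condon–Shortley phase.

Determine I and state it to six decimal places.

Rules hold: Σm=0, L=8 even, 3≤3≤5.
N = 9·3·7 = 189
Δ = 2!·6!·0!/9! = 1/252
Racah Σ t=1..1: t=1:−1/36 = -1/36
⇒ 3j(4 1 3; 0 0 0)² = 4/63, sgn +1
Racah Σ t=2..2: t=2:+1/240 = 1/240
⇒ 3j(4 1 3; -3 1 2)² = 1/12, sgn -1
4πI² = N·(3j₀)²·(3jₘ)² = 1/1
I = -1·√(1/4π) = -0.28209479

-0.282095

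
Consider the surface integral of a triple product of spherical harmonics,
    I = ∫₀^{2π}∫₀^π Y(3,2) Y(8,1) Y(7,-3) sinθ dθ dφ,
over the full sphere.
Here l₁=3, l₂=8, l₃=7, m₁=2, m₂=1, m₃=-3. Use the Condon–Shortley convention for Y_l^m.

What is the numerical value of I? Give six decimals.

Checks pass: Σm=0; 18 even; l₃=7∈[5,11].
(2·3+1)(2·8+1)(2·7+1) = 1785
Δ: 4! 2! 12! / 19! → 1/5290740
sum: t=1:−1/7257600 t=2:+1/2073600 t=3:−1/7257600 = 1/4838400
3j²(3 8 7; 0 0 0) = Δ·Π!·Σ² = 252/20995  (sign -1)
sum: t=0:+1/52254720 t=1:−1/11612160 = -1/14929920
3j²(3 8 7; 2 1 -3) = Δ·Π!·Σ² = 1225/75582  (sign -1)
combine: 4πI² = 1785·252/20995·1225/75582 = 360150/1037153
take √, sign +1: I = 0.16623228

0.166232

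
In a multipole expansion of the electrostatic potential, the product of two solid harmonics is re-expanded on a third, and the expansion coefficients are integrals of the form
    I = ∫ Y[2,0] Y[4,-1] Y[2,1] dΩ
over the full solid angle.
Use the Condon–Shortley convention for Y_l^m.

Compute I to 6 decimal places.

-0.220728

Rules hold: Σm=0, L=8 even, 2≤2≤6.
N = 5·9·5 = 225
Δ = 4!·0!·4!/9! = 1/630
Racah Σ t=2..2: t=2:+1/16 = 1/16
⇒ 3j(2 4 2; 0 0 0)² = 2/35, sgn +1
Racah Σ t=2..2: t=2:+1/24 = 1/24
⇒ 3j(2 4 2; 0 -1 1)² = 1/21, sgn -1
4πI² = N·(3j₀)²·(3jₘ)² = 30/49
I = -1·√(0.612245/4π) = -0.22072812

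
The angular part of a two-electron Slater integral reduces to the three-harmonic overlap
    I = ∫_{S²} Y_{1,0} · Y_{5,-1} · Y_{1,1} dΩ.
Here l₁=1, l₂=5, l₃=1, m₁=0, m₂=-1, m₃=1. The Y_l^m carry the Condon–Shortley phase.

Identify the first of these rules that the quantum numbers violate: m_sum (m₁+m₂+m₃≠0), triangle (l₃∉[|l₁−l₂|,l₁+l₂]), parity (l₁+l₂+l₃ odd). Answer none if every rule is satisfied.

triangle

Σmᵢ = 0  ✓
l₃∈[|l₁−l₂|,l₁+l₂]=[4,6], have l₃=1  ✗
Σlᵢ = 7 ⇒ odd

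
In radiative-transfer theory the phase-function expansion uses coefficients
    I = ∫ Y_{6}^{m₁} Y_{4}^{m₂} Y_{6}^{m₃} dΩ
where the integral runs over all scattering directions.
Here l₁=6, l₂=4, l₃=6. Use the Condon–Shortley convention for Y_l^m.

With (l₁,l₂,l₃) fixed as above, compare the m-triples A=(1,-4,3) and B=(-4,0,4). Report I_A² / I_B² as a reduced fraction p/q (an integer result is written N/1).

343/256

l's match ⇒ only the (l;m) 3-j factors differ between A and B.
A: triangle coeff Δ(6,4,6) = 1/15315300; Σ_t [0,0]: t=0:+1/414720 = 1/414720; (3j)²=49/2431 [(6 4 6; 1 -4 3)], sign=-1
B: triangle coeff Δ(6,4,6) = 1/15315300; Σ_t [2,4]: t=2:+1/645120 t=3:−1/181440 t=4:+1/829440 = -1/362880; (3j)²=256/17017 [(6 4 6; -4 0 4)], sign=-1
I_A²/I_B² = (49/2431)/(256/17017) = 343/256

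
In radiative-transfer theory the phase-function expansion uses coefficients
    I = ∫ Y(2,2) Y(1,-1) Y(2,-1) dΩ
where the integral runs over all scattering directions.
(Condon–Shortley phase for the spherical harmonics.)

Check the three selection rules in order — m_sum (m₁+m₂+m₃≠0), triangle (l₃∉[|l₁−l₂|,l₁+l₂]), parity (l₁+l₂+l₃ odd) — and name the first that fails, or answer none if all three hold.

parity

m₁+m₂+m₃ = 2 − 1 − 1 = 0  ✓
triangle: |2−1|=1 ≤ l₃=2 ≤ 2+1=3  ✓
parity: l₁+l₂+l₃ = 5 is odd  ✗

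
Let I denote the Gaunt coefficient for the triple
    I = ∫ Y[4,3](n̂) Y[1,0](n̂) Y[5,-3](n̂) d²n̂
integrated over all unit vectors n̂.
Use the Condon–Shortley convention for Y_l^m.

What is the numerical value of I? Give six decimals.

m-sum 0 ✓  L=10 even ✓  3≤5≤5 ✓
Π(2lᵢ+1) = 9×3×11 = 297
triangle coeff Δ(4,1,5) = 1/495
Σ_t [0,0]: t=0:+1/576 = 1/576
(3j)²=5/99 [(4 1 5; 0 0 0)], sign=-1
Σ_t [0,0]: t=0:+1/5040 = 1/5040
(3j)²=16/495 [(4 1 5; 3 0 -3)], sign=+1
⇒ 4πI² = 16/33
I = (-1)√(16/33/(4π)) = -0.19642560

-0.196426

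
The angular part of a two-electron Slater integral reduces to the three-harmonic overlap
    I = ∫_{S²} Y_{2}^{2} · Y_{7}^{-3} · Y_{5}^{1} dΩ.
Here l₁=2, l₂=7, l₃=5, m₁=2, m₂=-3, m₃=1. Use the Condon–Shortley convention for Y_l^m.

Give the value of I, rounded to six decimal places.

-0.164220

m-sum 0 ✓  L=14 even ✓  5≤5≤9 ✓
Π(2lᵢ+1) = 5×15×11 = 825
triangle coeff Δ(2,7,5) = 1/15015
Σ_t [2,2]: t=2:+1/57600 = 1/57600
(3j)²=21/715 [(2 7 5; 0 0 0)], sign=-1
Σ_t [0,0]: t=0:+1/414720 = 1/414720
(3j)²=2/143 [(2 7 5; 2 -3 1)], sign=+1
⇒ 4πI² = 630/1859
I = (-1)√(630/1859/(4π)) = -0.16421985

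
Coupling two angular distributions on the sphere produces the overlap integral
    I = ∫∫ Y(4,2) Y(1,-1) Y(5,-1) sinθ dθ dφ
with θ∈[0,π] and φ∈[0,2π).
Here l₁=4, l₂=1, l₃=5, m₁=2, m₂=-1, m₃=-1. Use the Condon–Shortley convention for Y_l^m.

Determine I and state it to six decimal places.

-0.120286

Checks pass: Σm=0; 10 even; l₃=5∈[3,5].
(2·4+1)(2·1+1)(2·5+1) = 297
Δ: 0! 8! 2! / 11! → 1/495
sum: t=0:+1/576 = 1/576
3j²(4 1 5; 0 0 0) = Δ·Π!·Σ² = 5/99  (sign -1)
sum: t=0:+1/2880 = 1/2880
3j²(4 1 5; 2 -1 -1) = Δ·Π!·Σ² = 2/165  (sign +1)
combine: 4πI² = 297·5/99·2/165 = 2/11
take √, sign -1: I = -0.12028562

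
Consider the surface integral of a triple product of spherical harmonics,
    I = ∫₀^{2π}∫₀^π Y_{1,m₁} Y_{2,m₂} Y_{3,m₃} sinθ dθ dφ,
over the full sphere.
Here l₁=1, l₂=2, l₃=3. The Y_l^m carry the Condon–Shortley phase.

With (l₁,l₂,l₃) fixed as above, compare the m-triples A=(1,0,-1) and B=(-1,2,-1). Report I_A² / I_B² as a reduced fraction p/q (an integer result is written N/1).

6/1

Same 1,2,3: normalisation and zero-m 3j drop out of the ratio.
A: Δ: 0! 2! 4! / 7! → 1/105; sum: t=0:+1/8 = 1/8; 3j²(1 2 3; 1 0 -1) = Δ·Π!·Σ² = 2/35  (sign +1)
B: Δ: 0! 2! 4! / 7! → 1/105; sum: t=0:+1/48 = 1/48; 3j²(1 2 3; -1 2 -1) = Δ·Π!·Σ² = 1/105  (sign +1)
I_A²/I_B² = (2/35)/(1/105) = 6/1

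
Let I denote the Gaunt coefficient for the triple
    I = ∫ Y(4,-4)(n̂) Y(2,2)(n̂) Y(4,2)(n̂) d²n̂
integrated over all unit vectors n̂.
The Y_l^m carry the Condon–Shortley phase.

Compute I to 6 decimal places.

-0.106180

Checks pass: Σm=0; 10 even; l₃=4∈[2,6].
(2·4+1)(2·2+1)(2·4+1) = 405
Δ: 2! 6! 2! / 11! → 1/13860
sum: t=0:+1/192 t=1:−1/36 t=2:+1/192 = -5/288
3j²(4 2 4; 0 0 0) = Δ·Π!·Σ² = 20/693  (sign -1)
sum: t=2:+1/2880 = 1/2880
3j²(4 2 4; -4 2 2) = Δ·Π!·Σ² = 2/165  (sign +1)
combine: 4πI² = 405·20/693·2/165 = 120/847
take √, sign -1: I = -0.10618031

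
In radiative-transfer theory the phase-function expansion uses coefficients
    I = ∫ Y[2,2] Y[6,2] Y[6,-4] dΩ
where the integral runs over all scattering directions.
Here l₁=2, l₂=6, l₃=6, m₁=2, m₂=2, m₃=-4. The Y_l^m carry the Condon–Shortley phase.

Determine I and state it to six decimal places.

Checks pass: Σm=0; 14 even; l₃=6∈[4,8].
(2·2+1)(2·6+1)(2·6+1) = 845
Δ: 2! 2! 10! / 15! → 1/90090
sum: t=0:+1/69120 t=1:−1/14400 t=2:+1/69120 = -7/172800
3j²(2 6 6; 0 0 0) = Δ·Π!·Σ² = 14/715  (sign -1)
sum: t=0:+1/322560 = 1/322560
3j²(2 6 6; 2 2 -4) = Δ·Π!·Σ² = 18/1001  (sign +1)
combine: 4πI² = 845·14/715·18/1001 = 36/121
take √, sign -1: I = -0.15386989

-0.153870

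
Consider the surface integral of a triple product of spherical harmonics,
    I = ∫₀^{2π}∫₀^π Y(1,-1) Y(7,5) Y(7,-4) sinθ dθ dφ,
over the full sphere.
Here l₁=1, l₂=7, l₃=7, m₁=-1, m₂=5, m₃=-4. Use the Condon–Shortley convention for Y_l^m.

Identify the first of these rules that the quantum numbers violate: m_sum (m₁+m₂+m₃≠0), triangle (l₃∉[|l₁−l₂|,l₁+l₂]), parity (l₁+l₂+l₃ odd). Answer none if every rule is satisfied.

parity

Σmᵢ = 0  ✓
l₃∈[|l₁−l₂|,l₁+l₂]=[6,8], have l₃=7  ✓
Σlᵢ = 15 ⇒ odd  ✗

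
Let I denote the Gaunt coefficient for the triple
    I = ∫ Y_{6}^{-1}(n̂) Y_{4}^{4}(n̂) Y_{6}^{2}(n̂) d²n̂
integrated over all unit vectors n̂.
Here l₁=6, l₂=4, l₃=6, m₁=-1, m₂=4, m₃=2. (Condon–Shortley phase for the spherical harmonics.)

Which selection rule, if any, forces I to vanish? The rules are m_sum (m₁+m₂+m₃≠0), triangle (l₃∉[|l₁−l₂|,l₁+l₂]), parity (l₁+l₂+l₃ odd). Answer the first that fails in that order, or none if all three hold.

m₁+m₂+m₃ = -1 + 4 + 2 = 5  ✗
triangle: |6−4|=2 ≤ l₃=6 ≤ 6+4=10
parity: l₁+l₂+l₃ = 16 is even

m_sum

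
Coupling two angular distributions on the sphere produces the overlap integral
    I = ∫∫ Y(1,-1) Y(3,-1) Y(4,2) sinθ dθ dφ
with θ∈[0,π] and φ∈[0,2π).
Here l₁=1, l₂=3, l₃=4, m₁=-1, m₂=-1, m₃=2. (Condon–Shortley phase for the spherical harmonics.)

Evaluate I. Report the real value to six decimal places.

Rules hold: Σm=0, L=8 even, 2≤4≤4.
N = 3·7·9 = 189
Δ = 0!·2!·6!/9! = 1/252
Racah Σ t=0..0: t=0:+1/36 = 1/36
⇒ 3j(1 3 4; 0 0 0)² = 4/63, sgn +1
Racah Σ t=0..0: t=0:+1/96 = 1/96
⇒ 3j(1 3 4; -1 -1 2)² = 5/84, sgn +1
4πI² = N·(3j₀)²·(3jₘ)² = 5/7
I = +1·√(0.714286/4π) = 0.23841361

0.238414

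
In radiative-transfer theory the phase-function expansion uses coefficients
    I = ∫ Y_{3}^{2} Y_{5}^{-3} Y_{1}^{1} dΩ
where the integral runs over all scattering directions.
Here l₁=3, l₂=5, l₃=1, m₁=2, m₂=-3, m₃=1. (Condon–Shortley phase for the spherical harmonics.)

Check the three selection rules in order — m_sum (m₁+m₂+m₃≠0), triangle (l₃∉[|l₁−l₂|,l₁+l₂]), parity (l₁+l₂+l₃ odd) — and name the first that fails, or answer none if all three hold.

azimuthal sum: 2 − 3 + 1 = 0  ✓
2 ≤ 1 ≤ 8 (triangle on l)  ✗
L = 3 + 5 + 1 = 9 (odd)

triangle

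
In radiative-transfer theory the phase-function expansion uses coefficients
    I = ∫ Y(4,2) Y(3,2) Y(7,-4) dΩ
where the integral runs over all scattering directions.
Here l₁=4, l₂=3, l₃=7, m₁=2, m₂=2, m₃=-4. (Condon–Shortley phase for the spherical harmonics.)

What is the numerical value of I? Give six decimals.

Rules hold: Σm=0, L=14 even, 1≤7≤7.
N = 9·7·15 = 945
Δ = 0!·8!·6!/15! = 1/45045
Racah Σ t=0..0: t=0:+1/20736 = 1/20736
⇒ 3j(4 3 7; 0 0 0)² = 35/1287, sgn -1
Racah Σ t=0..0: t=0:+1/172800 = 1/172800
⇒ 3j(4 3 7; 2 2 -4)² = 2/65, sgn -1
4πI² = N·(3j₀)²·(3jₘ)² = 1470/1859
I = +1·√(0.790748/4π) = 0.25084996

0.250850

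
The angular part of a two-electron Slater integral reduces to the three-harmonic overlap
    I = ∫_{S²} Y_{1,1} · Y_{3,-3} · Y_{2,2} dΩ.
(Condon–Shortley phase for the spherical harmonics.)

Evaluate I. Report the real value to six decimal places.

m-sum 0 ✓  L=6 even ✓  2≤2≤4 ✓
Π(2lᵢ+1) = 3×7×5 = 105
triangle coeff Δ(1,3,2) = 1/105
Σ_t [1,1]: t=1:−1/4 = -1/4
(3j)²=3/35 [(1 3 2; 0 0 0)], sign=-1
Σ_t [0,0]: t=0:+1/48 = 1/48
(3j)²=1/7 [(1 3 2; 1 -3 2)], sign=+1
⇒ 4πI² = 9/7
I = (-1)√(9/7/(4π)) = -0.31986543

-0.319865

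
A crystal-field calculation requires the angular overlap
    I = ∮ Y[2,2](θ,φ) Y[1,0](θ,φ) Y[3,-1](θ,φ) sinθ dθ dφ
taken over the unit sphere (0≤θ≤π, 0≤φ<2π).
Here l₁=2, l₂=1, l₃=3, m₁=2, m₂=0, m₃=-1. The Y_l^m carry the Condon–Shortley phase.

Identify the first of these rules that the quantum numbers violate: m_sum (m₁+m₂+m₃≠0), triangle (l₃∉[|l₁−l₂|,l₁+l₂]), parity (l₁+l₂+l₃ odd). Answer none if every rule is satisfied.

m₁+m₂+m₃ = 2 + 0 − 1 = 1  ✗
triangle: |2−1|=1 ≤ l₃=3 ≤ 2+1=3
parity: l₁+l₂+l₃ = 6 is even

m_sum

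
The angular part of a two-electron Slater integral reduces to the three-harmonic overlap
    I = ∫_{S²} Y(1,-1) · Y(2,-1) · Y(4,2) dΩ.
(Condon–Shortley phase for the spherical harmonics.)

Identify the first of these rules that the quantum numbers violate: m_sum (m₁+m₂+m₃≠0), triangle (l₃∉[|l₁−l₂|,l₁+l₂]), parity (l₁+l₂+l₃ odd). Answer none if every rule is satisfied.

azimuthal sum: -1 − 1 + 2 = 0  ✓
1 ≤ 4 ≤ 3 (triangle on l)  ✗
L = 1 + 2 + 4 = 7 (odd)

triangle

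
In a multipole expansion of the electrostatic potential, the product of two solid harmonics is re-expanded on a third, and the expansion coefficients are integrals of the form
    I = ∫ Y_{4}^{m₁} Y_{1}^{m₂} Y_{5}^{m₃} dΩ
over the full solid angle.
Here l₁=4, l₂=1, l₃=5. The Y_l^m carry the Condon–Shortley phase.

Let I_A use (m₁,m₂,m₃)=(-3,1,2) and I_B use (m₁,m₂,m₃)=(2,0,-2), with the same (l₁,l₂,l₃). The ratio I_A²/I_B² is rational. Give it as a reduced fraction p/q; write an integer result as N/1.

1/7

l's match ⇒ only the (l;m) 3-j factors differ between A and B.
A: triangle coeff Δ(4,1,5) = 1/495; Σ_t [0,0]: t=0:+1/10080 = 1/10080; (3j)²=1/165 [(4 1 5; -3 1 2)], sign=-1
B: triangle coeff Δ(4,1,5) = 1/495; Σ_t [0,0]: t=0:+1/1440 = 1/1440; (3j)²=7/165 [(4 1 5; 2 0 -2)], sign=-1
I_A²/I_B² = (1/165)/(7/165) = 1/7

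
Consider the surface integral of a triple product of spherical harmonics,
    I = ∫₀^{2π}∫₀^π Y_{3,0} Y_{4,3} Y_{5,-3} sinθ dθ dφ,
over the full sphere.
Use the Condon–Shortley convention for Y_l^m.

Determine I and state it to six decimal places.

m-sum 0 ✓  L=12 even ✓  1≤5≤7 ✓
Π(2lᵢ+1) = 7×9×11 = 693
triangle coeff Δ(3,4,5) = 1/180180
Σ_t [0,2]: t=0:+1/576 t=1:−1/144 t=2:+1/576 = -1/288
(3j)²=20/1001 [(3 4 5; 0 0 0)], sign=+1
Σ_t [1,2]: t=1:−1/2880 t=2:+1/1440 = 1/2880
(3j)²=7/715 [(3 4 5; 0 3 -3)], sign=+1
⇒ 4πI² = 252/1859
I = (+1)√(252/1859/(4π)) = 0.10386175

0.103862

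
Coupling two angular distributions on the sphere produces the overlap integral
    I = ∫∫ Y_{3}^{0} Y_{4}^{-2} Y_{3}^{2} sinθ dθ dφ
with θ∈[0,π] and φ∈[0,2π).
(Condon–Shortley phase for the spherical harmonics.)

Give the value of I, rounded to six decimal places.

Checks pass: Σm=0; 10 even; l₃=3∈[1,7].
(2·3+1)(2·4+1)(2·3+1) = 441
Δ: 4! 2! 4! / 11! → 1/34650
sum: t=1:−1/72 t=2:+1/16 t=3:−1/72 = 5/144
3j²(3 4 3; 0 0 0) = Δ·Π!·Σ² = 2/77  (sign -1)
sum: t=1:−1/72 t=2:+1/96 = -1/288
3j²(3 4 3; 0 -2 2) = Δ·Π!·Σ² = 1/462  (sign +1)
combine: 4πI² = 441·2/77·1/462 = 3/121
take √, sign -1: I = -0.04441841

-0.044418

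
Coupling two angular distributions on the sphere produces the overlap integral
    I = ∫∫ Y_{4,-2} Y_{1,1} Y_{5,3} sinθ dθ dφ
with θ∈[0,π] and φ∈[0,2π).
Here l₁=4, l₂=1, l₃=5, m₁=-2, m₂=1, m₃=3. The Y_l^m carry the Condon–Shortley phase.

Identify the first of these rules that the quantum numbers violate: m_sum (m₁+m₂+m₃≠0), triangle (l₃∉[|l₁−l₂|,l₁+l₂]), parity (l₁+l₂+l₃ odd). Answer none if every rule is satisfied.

m_sum

Σmᵢ = 2  ✗
l₃∈[|l₁−l₂|,l₁+l₂]=[3,5], have l₃=5
Σlᵢ = 10 ⇒ even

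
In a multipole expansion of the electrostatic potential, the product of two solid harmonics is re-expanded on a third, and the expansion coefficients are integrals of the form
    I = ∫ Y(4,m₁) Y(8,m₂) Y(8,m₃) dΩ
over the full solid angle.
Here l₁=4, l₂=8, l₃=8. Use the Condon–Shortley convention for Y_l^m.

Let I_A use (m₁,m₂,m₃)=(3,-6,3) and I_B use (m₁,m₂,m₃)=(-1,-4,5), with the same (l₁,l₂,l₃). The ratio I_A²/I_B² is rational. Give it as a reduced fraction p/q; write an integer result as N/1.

18/5

Same 4,8,8: normalisation and zero-m 3j drop out of the ratio.
A: Δ: 4! 4! 12! / 21! → 1/185175900; sum: t=0:+1/1045094400 t=1:−1/5748019200 = 1/1277337600; 3j²(4 8 8; 3 -6 3) = Δ·Π!·Σ² = 9/646  (sign -1)
B: Δ: 4! 4! 12! / 21! → 1/185175900; sum: t=1:−1/313528320 t=2:+1/174182400 t=3:−1/958003200 t=4:+1/68976230400 = 1/656916480; 3j²(4 8 8; -1 -4 5) = Δ·Π!·Σ² = 5/1292  (sign -1)
I_A²/I_B² = (9/646)/(5/1292) = 18/5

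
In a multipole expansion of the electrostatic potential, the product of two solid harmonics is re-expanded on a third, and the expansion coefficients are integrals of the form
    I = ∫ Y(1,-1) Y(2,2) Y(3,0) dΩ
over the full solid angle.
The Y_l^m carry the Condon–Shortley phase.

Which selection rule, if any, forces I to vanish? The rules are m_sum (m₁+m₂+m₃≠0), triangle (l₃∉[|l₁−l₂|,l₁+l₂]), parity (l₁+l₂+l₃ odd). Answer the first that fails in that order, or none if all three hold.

m₁+m₂+m₃ = -1 + 2 + 0 = 1  ✗
triangle: |1−2|=1 ≤ l₃=3 ≤ 1+2=3
parity: l₁+l₂+l₃ = 6 is even

m_sum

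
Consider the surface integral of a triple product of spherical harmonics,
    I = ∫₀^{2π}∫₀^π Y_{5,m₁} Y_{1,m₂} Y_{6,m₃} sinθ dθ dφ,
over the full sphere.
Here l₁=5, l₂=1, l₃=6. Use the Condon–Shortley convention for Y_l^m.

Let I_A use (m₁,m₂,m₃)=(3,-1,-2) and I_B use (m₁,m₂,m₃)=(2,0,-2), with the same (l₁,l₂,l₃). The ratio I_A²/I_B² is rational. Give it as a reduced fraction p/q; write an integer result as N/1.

Same 5,1,6: normalisation and zero-m 3j drop out of the ratio.
A: Δ: 0! 10! 2! / 13! → 1/858; sum: t=0:+1/161280 = 1/161280; 3j²(5 1 6; 3 -1 -2) = Δ·Π!·Σ² = 1/143  (sign +1)
B: Δ: 0! 10! 2! / 13! → 1/858; sum: t=0:+1/30240 = 1/30240; 3j²(5 1 6; 2 0 -2) = Δ·Π!·Σ² = 16/429  (sign +1)
I_A²/I_B² = (1/143)/(16/429) = 3/16

3/16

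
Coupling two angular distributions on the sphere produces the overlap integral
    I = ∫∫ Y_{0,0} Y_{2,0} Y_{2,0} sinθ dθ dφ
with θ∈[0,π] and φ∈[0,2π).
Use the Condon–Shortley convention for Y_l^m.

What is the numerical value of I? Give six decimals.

0.282095

m-sum 0 ✓  L=4 even ✓  2≤2≤2 ✓
Π(2lᵢ+1) = 1×5×5 = 25
triangle coeff Δ(0,2,2) = 1/5
Σ_t [0,0]: t=0:+1/4 = 1/4
(3j)²=1/5 [(0 2 2; 0 0 0)], sign=+1
(m-triple is (0,0,0) — same symbol as above.)
⇒ 4πI² = 1/1
I = (+1)√(1/1/(4π)) = 0.28209479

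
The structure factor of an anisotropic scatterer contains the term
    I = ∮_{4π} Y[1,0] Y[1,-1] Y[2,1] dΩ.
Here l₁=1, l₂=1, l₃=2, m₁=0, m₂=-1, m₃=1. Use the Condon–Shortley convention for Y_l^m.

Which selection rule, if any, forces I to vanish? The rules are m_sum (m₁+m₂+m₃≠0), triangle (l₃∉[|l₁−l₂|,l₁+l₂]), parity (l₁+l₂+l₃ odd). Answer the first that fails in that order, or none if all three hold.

Σmᵢ = 0  ✓
l₃∈[|l₁−l₂|,l₁+l₂]=[0,2], have l₃=2  ✓
Σlᵢ = 4 ⇒ even  ✓

none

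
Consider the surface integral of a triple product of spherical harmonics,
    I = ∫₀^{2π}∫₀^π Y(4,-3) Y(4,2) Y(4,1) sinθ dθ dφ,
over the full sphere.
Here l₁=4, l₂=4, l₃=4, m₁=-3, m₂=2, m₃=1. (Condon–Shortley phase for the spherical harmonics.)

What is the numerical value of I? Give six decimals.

-0.063661

Rules hold: Σm=0, L=12 even, 0≤4≤8.
N = 9·9·9 = 729
Δ = 4!·4!·4!/13! = 1/450450
Racah Σ t=0..4: t=0:+1/13824 t=1:−1/216 t=2:+1/64 t=3:−1/216 t=4:+1/13824 = 5/768
⇒ 3j(4 4 4; 0 0 0)² = 18/1001, sgn +1
Racah Σ t=3..4: t=3:−1/864 t=4:+1/576 = 1/1728
⇒ 3j(4 4 4; -3 2 1)² = 5/1287, sgn -1
4πI² = N·(3j₀)²·(3jₘ)² = 7290/143143
I = -1·√(0.0509281/4π) = -0.06366105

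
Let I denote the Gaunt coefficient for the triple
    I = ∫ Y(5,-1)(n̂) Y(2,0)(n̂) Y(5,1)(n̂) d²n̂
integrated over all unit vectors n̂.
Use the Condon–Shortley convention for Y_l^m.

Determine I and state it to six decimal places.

Rules hold: Σm=0, L=12 even, 3≤5≤7.
N = 11·5·11 = 605
Δ = 2!·8!·2!/13! = 1/38610
Racah Σ t=0..2: t=0:+1/2880 t=1:−1/576 t=2:+1/2880 = -1/960
⇒ 3j(5 2 5; 0 0 0)² = 10/429, sgn +1
Racah Σ t=0..2: t=0:+1/5760 t=1:−1/720 t=2:+1/2304 = -1/1280
⇒ 3j(5 2 5; -1 0 1)² = 27/1430, sgn -1
4πI² = N·(3j₀)²·(3jₘ)² = 45/169
I = -1·√(0.266272/4π) = -0.14556534

-0.145565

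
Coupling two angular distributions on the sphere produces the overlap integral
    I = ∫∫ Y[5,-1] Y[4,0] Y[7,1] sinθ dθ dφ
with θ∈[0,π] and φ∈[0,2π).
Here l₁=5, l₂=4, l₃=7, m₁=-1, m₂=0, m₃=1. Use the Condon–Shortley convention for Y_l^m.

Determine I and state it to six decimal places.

Rules hold: Σm=0, L=16 even, 1≤7≤9.
N = 11·9·15 = 1485
Δ = 2!·8!·6!/17! = 1/6126120
Racah Σ t=0..2: t=0:+1/69120 t=1:−1/20736 t=2:+1/69120 = -1/51840
⇒ 3j(5 4 7; 0 0 0)² = 280/21879, sgn +1
Racah Σ t=0..2: t=0:+1/138240 t=1:−1/25920 t=2:+1/55296 = -11/829440
⇒ 3j(5 4 7; -1 0 1)² = 11/1326, sgn -1
4πI² = N·(3j₀)²·(3jₘ)² = 7700/48841
I = -1·√(0.157654/4π) = -0.11200777

-0.112008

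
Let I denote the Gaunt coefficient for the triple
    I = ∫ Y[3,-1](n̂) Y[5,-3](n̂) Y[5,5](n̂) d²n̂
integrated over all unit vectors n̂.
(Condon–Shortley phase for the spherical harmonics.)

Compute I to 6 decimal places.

0.000000

-1 − 3 + 5 = 1 ≠ 0: azimuthal integral kills it; I = 0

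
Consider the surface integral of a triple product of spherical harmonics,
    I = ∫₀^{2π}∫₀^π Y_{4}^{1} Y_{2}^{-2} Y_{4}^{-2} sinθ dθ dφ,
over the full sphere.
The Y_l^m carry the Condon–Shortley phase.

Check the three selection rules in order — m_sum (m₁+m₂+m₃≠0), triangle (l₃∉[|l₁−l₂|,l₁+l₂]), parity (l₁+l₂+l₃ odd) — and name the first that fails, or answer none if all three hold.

m_sum

Σmᵢ = -3  ✗
l₃∈[|l₁−l₂|,l₁+l₂]=[2,6], have l₃=4
Σlᵢ = 10 ⇒ even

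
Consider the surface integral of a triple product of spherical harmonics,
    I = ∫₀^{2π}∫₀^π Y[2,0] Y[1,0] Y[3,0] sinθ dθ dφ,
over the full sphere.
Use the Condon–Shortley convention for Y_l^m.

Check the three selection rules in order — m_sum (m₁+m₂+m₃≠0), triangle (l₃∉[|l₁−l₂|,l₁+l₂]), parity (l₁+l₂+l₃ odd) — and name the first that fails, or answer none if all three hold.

Σmᵢ = 0  ✓
l₃∈[|l₁−l₂|,l₁+l₂]=[1,3], have l₃=3  ✓
Σlᵢ = 6 ⇒ even  ✓

none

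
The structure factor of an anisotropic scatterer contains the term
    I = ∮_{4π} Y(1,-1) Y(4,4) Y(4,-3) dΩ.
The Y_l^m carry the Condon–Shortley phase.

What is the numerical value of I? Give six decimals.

l₁+l₂+l₃=9 is odd: 3j(l;000)=0 ⇒ I=0

0.000000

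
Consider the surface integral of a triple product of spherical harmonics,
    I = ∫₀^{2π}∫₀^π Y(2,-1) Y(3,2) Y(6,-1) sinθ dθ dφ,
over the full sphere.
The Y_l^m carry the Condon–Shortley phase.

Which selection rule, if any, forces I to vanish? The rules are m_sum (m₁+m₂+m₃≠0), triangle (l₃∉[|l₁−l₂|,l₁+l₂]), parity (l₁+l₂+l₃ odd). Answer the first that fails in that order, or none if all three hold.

triangle

m₁+m₂+m₃ = -1 + 2 − 1 = 0  ✓
triangle: |2−3|=1 ≤ l₃=6 ≤ 2+3=5  ✗
parity: l₁+l₂+l₃ = 11 is odd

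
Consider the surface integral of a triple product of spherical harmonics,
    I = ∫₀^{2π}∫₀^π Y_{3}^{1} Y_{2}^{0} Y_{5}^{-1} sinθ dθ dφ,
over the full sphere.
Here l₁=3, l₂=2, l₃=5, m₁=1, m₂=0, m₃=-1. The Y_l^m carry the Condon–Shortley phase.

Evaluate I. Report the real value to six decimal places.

m-sum 0 ✓  L=10 even ✓  1≤5≤5 ✓
Π(2lᵢ+1) = 7×5×11 = 385
triangle coeff Δ(3,2,5) = 1/2310
Σ_t [0,0]: t=0:+1/144 = 1/144
(3j)²=10/231 [(3 2 5; 0 0 0)], sign=-1
Σ_t [0,0]: t=0:+1/192 = 1/192
(3j)²=3/77 [(3 2 5; 1 0 -1)], sign=+1
⇒ 4πI² = 50/77
I = (-1)√(50/77/(4π)) = -0.22731846

-0.227318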